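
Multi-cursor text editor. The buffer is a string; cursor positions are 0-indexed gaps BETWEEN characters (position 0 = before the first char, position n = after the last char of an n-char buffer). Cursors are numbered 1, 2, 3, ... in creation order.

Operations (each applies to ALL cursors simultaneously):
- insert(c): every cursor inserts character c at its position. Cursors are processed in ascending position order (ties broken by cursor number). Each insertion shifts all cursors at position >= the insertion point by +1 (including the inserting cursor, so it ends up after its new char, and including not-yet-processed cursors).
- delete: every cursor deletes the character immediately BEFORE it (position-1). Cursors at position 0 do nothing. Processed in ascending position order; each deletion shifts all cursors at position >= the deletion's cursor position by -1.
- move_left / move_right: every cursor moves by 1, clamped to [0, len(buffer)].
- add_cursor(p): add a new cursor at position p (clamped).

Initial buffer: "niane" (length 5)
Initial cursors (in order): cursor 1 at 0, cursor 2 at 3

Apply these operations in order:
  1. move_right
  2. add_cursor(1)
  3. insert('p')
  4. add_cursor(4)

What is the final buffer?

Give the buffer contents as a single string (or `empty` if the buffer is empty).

After op 1 (move_right): buffer="niane" (len 5), cursors c1@1 c2@4, authorship .....
After op 2 (add_cursor(1)): buffer="niane" (len 5), cursors c1@1 c3@1 c2@4, authorship .....
After op 3 (insert('p')): buffer="nppianpe" (len 8), cursors c1@3 c3@3 c2@7, authorship .13...2.
After op 4 (add_cursor(4)): buffer="nppianpe" (len 8), cursors c1@3 c3@3 c4@4 c2@7, authorship .13...2.

Answer: nppianpe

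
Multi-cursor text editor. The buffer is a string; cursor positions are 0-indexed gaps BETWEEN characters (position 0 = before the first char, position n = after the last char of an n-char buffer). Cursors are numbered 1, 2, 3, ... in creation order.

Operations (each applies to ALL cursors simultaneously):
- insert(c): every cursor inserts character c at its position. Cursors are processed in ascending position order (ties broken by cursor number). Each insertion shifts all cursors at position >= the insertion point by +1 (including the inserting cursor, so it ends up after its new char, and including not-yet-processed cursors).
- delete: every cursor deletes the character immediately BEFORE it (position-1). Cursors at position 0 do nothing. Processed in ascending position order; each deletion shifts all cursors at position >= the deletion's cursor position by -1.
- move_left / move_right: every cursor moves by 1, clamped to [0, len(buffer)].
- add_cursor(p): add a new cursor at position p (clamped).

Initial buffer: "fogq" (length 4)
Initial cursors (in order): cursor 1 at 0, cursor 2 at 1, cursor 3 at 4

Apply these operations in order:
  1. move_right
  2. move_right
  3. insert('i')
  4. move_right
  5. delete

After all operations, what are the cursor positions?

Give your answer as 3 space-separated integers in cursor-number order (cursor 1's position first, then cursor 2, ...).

After op 1 (move_right): buffer="fogq" (len 4), cursors c1@1 c2@2 c3@4, authorship ....
After op 2 (move_right): buffer="fogq" (len 4), cursors c1@2 c2@3 c3@4, authorship ....
After op 3 (insert('i')): buffer="foigiqi" (len 7), cursors c1@3 c2@5 c3@7, authorship ..1.2.3
After op 4 (move_right): buffer="foigiqi" (len 7), cursors c1@4 c2@6 c3@7, authorship ..1.2.3
After op 5 (delete): buffer="foii" (len 4), cursors c1@3 c2@4 c3@4, authorship ..12

Answer: 3 4 4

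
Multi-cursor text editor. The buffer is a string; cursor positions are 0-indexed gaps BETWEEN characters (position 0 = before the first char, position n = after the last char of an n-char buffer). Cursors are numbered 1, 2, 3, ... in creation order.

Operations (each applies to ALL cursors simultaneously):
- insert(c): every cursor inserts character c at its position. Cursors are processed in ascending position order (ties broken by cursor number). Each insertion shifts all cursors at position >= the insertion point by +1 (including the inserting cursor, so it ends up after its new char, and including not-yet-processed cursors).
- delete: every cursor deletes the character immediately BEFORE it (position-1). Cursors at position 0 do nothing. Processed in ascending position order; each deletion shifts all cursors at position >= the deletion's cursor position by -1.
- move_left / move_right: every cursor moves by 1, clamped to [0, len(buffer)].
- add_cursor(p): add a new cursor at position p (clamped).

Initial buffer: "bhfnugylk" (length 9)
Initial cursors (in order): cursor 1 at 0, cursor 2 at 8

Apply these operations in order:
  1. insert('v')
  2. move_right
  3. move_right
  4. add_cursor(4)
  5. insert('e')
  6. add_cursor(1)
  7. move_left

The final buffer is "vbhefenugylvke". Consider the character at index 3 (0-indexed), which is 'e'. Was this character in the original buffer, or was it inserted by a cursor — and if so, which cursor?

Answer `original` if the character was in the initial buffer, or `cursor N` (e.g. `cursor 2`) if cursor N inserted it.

After op 1 (insert('v')): buffer="vbhfnugylvk" (len 11), cursors c1@1 c2@10, authorship 1........2.
After op 2 (move_right): buffer="vbhfnugylvk" (len 11), cursors c1@2 c2@11, authorship 1........2.
After op 3 (move_right): buffer="vbhfnugylvk" (len 11), cursors c1@3 c2@11, authorship 1........2.
After op 4 (add_cursor(4)): buffer="vbhfnugylvk" (len 11), cursors c1@3 c3@4 c2@11, authorship 1........2.
After op 5 (insert('e')): buffer="vbhefenugylvke" (len 14), cursors c1@4 c3@6 c2@14, authorship 1..1.3.....2.2
After op 6 (add_cursor(1)): buffer="vbhefenugylvke" (len 14), cursors c4@1 c1@4 c3@6 c2@14, authorship 1..1.3.....2.2
After op 7 (move_left): buffer="vbhefenugylvke" (len 14), cursors c4@0 c1@3 c3@5 c2@13, authorship 1..1.3.....2.2
Authorship (.=original, N=cursor N): 1 . . 1 . 3 . . . . . 2 . 2
Index 3: author = 1

Answer: cursor 1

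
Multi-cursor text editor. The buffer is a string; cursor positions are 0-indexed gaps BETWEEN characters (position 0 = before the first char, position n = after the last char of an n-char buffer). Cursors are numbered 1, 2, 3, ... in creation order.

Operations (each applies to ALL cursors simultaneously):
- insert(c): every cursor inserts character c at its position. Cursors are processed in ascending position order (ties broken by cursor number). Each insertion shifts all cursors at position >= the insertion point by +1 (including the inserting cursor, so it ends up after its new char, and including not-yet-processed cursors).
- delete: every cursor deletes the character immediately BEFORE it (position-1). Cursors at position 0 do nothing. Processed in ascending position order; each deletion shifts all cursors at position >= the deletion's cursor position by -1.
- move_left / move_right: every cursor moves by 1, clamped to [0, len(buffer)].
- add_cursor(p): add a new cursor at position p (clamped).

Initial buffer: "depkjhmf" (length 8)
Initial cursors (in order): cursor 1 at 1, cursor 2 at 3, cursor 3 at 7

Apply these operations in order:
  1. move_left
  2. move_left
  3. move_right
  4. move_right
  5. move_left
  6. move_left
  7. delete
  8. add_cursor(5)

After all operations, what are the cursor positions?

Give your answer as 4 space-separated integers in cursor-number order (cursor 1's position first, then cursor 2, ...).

After op 1 (move_left): buffer="depkjhmf" (len 8), cursors c1@0 c2@2 c3@6, authorship ........
After op 2 (move_left): buffer="depkjhmf" (len 8), cursors c1@0 c2@1 c3@5, authorship ........
After op 3 (move_right): buffer="depkjhmf" (len 8), cursors c1@1 c2@2 c3@6, authorship ........
After op 4 (move_right): buffer="depkjhmf" (len 8), cursors c1@2 c2@3 c3@7, authorship ........
After op 5 (move_left): buffer="depkjhmf" (len 8), cursors c1@1 c2@2 c3@6, authorship ........
After op 6 (move_left): buffer="depkjhmf" (len 8), cursors c1@0 c2@1 c3@5, authorship ........
After op 7 (delete): buffer="epkhmf" (len 6), cursors c1@0 c2@0 c3@3, authorship ......
After op 8 (add_cursor(5)): buffer="epkhmf" (len 6), cursors c1@0 c2@0 c3@3 c4@5, authorship ......

Answer: 0 0 3 5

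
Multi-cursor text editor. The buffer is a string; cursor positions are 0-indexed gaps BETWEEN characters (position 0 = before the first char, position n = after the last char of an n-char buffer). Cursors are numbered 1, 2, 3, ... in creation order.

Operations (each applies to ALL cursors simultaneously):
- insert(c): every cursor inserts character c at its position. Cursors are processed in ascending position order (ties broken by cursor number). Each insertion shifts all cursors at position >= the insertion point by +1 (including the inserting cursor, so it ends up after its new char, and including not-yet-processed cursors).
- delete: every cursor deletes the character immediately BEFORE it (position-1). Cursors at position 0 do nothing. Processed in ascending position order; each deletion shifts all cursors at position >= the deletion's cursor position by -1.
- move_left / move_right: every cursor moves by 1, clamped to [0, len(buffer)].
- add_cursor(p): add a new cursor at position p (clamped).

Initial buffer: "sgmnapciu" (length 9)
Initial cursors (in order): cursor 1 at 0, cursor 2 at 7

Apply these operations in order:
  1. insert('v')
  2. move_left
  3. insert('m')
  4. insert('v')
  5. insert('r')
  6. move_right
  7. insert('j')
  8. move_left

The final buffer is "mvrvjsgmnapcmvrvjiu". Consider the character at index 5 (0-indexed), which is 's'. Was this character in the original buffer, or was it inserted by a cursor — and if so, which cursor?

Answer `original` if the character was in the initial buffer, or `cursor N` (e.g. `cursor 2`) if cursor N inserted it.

After op 1 (insert('v')): buffer="vsgmnapcviu" (len 11), cursors c1@1 c2@9, authorship 1.......2..
After op 2 (move_left): buffer="vsgmnapcviu" (len 11), cursors c1@0 c2@8, authorship 1.......2..
After op 3 (insert('m')): buffer="mvsgmnapcmviu" (len 13), cursors c1@1 c2@10, authorship 11.......22..
After op 4 (insert('v')): buffer="mvvsgmnapcmvviu" (len 15), cursors c1@2 c2@12, authorship 111.......222..
After op 5 (insert('r')): buffer="mvrvsgmnapcmvrviu" (len 17), cursors c1@3 c2@14, authorship 1111.......2222..
After op 6 (move_right): buffer="mvrvsgmnapcmvrviu" (len 17), cursors c1@4 c2@15, authorship 1111.......2222..
After op 7 (insert('j')): buffer="mvrvjsgmnapcmvrvjiu" (len 19), cursors c1@5 c2@17, authorship 11111.......22222..
After op 8 (move_left): buffer="mvrvjsgmnapcmvrvjiu" (len 19), cursors c1@4 c2@16, authorship 11111.......22222..
Authorship (.=original, N=cursor N): 1 1 1 1 1 . . . . . . . 2 2 2 2 2 . .
Index 5: author = original

Answer: original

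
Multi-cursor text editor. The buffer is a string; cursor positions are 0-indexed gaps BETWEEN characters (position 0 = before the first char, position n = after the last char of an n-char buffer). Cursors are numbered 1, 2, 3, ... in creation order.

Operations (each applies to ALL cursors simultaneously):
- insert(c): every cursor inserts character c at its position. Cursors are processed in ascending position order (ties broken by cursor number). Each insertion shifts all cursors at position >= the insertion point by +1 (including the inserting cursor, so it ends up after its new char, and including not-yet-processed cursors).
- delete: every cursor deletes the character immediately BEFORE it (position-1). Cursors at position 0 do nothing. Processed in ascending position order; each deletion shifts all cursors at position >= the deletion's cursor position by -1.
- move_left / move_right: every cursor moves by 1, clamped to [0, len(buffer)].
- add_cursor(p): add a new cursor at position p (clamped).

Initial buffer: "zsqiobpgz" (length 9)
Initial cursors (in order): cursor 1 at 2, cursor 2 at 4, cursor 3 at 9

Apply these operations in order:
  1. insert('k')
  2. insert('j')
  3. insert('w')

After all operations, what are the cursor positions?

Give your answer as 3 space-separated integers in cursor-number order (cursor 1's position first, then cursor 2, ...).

After op 1 (insert('k')): buffer="zskqikobpgzk" (len 12), cursors c1@3 c2@6 c3@12, authorship ..1..2.....3
After op 2 (insert('j')): buffer="zskjqikjobpgzkj" (len 15), cursors c1@4 c2@8 c3@15, authorship ..11..22.....33
After op 3 (insert('w')): buffer="zskjwqikjwobpgzkjw" (len 18), cursors c1@5 c2@10 c3@18, authorship ..111..222.....333

Answer: 5 10 18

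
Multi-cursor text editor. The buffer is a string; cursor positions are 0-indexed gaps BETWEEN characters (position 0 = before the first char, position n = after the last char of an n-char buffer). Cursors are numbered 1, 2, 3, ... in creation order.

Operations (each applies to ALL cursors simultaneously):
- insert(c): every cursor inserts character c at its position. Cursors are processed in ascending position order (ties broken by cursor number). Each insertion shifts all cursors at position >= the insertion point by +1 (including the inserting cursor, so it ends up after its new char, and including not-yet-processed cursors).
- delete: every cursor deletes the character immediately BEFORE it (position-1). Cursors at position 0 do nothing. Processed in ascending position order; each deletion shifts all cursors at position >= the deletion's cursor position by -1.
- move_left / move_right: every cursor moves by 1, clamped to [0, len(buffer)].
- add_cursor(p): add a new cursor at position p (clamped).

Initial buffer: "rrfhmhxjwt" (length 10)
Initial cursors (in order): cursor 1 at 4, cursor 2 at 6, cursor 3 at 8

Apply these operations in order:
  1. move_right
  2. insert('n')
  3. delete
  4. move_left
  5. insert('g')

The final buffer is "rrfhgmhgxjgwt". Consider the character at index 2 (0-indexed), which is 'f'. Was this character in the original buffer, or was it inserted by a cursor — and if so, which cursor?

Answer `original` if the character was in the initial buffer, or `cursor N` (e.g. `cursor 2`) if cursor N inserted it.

After op 1 (move_right): buffer="rrfhmhxjwt" (len 10), cursors c1@5 c2@7 c3@9, authorship ..........
After op 2 (insert('n')): buffer="rrfhmnhxnjwnt" (len 13), cursors c1@6 c2@9 c3@12, authorship .....1..2..3.
After op 3 (delete): buffer="rrfhmhxjwt" (len 10), cursors c1@5 c2@7 c3@9, authorship ..........
After op 4 (move_left): buffer="rrfhmhxjwt" (len 10), cursors c1@4 c2@6 c3@8, authorship ..........
After op 5 (insert('g')): buffer="rrfhgmhgxjgwt" (len 13), cursors c1@5 c2@8 c3@11, authorship ....1..2..3..
Authorship (.=original, N=cursor N): . . . . 1 . . 2 . . 3 . .
Index 2: author = original

Answer: original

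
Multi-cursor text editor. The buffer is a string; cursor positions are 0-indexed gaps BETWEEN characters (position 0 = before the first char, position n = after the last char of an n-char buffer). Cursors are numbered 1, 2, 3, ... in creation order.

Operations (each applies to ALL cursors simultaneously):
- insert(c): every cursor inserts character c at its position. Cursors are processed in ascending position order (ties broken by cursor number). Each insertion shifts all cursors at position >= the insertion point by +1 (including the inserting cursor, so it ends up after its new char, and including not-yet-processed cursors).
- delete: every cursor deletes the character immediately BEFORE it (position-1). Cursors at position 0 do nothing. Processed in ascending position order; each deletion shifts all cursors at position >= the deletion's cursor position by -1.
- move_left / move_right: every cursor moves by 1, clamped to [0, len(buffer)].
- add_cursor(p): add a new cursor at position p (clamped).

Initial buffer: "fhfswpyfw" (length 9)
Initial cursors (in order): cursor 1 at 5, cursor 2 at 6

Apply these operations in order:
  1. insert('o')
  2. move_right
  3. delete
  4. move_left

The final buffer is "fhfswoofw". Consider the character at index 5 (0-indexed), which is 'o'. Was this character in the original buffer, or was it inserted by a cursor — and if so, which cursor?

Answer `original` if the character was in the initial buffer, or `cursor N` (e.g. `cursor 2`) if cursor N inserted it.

Answer: cursor 1

Derivation:
After op 1 (insert('o')): buffer="fhfswopoyfw" (len 11), cursors c1@6 c2@8, authorship .....1.2...
After op 2 (move_right): buffer="fhfswopoyfw" (len 11), cursors c1@7 c2@9, authorship .....1.2...
After op 3 (delete): buffer="fhfswoofw" (len 9), cursors c1@6 c2@7, authorship .....12..
After op 4 (move_left): buffer="fhfswoofw" (len 9), cursors c1@5 c2@6, authorship .....12..
Authorship (.=original, N=cursor N): . . . . . 1 2 . .
Index 5: author = 1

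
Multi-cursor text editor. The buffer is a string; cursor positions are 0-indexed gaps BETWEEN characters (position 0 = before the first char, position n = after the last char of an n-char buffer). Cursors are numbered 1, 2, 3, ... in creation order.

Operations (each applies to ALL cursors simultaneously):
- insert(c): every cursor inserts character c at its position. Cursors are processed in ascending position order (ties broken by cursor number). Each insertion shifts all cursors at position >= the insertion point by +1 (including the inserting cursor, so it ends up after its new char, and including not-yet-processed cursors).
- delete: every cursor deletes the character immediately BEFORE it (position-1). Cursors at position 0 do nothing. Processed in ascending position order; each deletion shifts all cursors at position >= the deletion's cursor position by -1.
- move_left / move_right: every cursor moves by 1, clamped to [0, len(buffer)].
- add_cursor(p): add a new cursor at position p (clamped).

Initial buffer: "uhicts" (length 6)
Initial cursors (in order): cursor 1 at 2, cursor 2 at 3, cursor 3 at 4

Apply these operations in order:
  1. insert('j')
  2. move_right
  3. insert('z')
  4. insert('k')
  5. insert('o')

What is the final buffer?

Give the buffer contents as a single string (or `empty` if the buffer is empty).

Answer: uhjizkojczkojtzkos

Derivation:
After op 1 (insert('j')): buffer="uhjijcjts" (len 9), cursors c1@3 c2@5 c3@7, authorship ..1.2.3..
After op 2 (move_right): buffer="uhjijcjts" (len 9), cursors c1@4 c2@6 c3@8, authorship ..1.2.3..
After op 3 (insert('z')): buffer="uhjizjczjtzs" (len 12), cursors c1@5 c2@8 c3@11, authorship ..1.12.23.3.
After op 4 (insert('k')): buffer="uhjizkjczkjtzks" (len 15), cursors c1@6 c2@10 c3@14, authorship ..1.112.223.33.
After op 5 (insert('o')): buffer="uhjizkojczkojtzkos" (len 18), cursors c1@7 c2@12 c3@17, authorship ..1.1112.2223.333.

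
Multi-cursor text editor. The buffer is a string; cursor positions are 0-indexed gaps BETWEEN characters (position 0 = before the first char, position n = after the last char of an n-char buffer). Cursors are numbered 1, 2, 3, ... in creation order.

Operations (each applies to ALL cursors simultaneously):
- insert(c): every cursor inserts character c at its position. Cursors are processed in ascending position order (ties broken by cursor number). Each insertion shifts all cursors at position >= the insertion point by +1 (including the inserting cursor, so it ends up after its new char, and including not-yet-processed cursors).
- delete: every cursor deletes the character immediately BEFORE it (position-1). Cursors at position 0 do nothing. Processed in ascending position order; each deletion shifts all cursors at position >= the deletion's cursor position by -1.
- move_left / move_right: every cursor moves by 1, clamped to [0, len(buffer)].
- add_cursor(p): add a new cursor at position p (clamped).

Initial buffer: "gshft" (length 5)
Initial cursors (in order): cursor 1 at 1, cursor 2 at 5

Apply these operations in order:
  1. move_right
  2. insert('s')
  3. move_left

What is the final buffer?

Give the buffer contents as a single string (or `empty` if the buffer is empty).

After op 1 (move_right): buffer="gshft" (len 5), cursors c1@2 c2@5, authorship .....
After op 2 (insert('s')): buffer="gsshfts" (len 7), cursors c1@3 c2@7, authorship ..1...2
After op 3 (move_left): buffer="gsshfts" (len 7), cursors c1@2 c2@6, authorship ..1...2

Answer: gsshfts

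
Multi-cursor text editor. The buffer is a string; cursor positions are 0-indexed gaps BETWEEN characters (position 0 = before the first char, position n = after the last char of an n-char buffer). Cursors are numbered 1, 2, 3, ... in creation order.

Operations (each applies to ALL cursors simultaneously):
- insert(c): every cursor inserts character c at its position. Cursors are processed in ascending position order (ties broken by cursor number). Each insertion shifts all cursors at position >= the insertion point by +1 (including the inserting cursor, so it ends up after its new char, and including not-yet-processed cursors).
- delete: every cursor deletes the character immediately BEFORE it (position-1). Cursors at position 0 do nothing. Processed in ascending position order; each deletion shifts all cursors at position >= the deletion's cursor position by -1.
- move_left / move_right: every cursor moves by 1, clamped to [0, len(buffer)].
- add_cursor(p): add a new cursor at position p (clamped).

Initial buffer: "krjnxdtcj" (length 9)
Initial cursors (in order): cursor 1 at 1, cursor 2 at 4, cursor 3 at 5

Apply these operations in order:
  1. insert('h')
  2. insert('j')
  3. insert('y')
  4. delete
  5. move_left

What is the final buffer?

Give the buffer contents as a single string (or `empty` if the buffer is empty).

Answer: khjrjnhjxhjdtcj

Derivation:
After op 1 (insert('h')): buffer="khrjnhxhdtcj" (len 12), cursors c1@2 c2@6 c3@8, authorship .1...2.3....
After op 2 (insert('j')): buffer="khjrjnhjxhjdtcj" (len 15), cursors c1@3 c2@8 c3@11, authorship .11...22.33....
After op 3 (insert('y')): buffer="khjyrjnhjyxhjydtcj" (len 18), cursors c1@4 c2@10 c3@14, authorship .111...222.333....
After op 4 (delete): buffer="khjrjnhjxhjdtcj" (len 15), cursors c1@3 c2@8 c3@11, authorship .11...22.33....
After op 5 (move_left): buffer="khjrjnhjxhjdtcj" (len 15), cursors c1@2 c2@7 c3@10, authorship .11...22.33....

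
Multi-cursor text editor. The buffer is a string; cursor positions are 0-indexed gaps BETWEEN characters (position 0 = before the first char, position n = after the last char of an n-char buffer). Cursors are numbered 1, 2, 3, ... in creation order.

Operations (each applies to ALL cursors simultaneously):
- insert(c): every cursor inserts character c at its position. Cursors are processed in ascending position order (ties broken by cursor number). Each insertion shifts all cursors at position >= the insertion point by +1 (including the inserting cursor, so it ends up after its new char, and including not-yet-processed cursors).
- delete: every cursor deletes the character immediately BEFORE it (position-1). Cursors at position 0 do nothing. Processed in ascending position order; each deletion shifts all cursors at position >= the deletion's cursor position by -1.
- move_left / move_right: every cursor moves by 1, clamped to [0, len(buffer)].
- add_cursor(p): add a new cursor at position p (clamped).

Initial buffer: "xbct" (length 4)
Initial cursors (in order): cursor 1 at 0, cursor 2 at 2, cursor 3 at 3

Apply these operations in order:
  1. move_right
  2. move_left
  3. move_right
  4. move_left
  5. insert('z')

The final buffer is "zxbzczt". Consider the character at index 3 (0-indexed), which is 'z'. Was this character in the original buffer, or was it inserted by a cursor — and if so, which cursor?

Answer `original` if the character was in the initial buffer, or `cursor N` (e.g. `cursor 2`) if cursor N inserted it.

Answer: cursor 2

Derivation:
After op 1 (move_right): buffer="xbct" (len 4), cursors c1@1 c2@3 c3@4, authorship ....
After op 2 (move_left): buffer="xbct" (len 4), cursors c1@0 c2@2 c3@3, authorship ....
After op 3 (move_right): buffer="xbct" (len 4), cursors c1@1 c2@3 c3@4, authorship ....
After op 4 (move_left): buffer="xbct" (len 4), cursors c1@0 c2@2 c3@3, authorship ....
After op 5 (insert('z')): buffer="zxbzczt" (len 7), cursors c1@1 c2@4 c3@6, authorship 1..2.3.
Authorship (.=original, N=cursor N): 1 . . 2 . 3 .
Index 3: author = 2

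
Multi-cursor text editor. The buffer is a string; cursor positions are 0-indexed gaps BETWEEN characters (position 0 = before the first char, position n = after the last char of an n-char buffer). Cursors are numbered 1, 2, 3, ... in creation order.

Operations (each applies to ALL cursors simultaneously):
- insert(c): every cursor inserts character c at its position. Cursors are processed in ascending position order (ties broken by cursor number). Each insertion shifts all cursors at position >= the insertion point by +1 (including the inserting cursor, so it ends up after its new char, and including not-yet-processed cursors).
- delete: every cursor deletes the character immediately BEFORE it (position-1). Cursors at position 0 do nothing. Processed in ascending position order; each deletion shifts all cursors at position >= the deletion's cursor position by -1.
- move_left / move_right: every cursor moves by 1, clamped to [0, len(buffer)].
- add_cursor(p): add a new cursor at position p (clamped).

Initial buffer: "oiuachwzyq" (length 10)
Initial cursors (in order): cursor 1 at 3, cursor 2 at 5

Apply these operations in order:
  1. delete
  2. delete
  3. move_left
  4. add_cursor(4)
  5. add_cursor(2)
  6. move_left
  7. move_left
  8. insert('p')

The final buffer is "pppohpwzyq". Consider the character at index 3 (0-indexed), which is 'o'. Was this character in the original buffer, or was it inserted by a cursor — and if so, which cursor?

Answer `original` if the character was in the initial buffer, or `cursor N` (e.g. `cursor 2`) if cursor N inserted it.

Answer: original

Derivation:
After op 1 (delete): buffer="oiahwzyq" (len 8), cursors c1@2 c2@3, authorship ........
After op 2 (delete): buffer="ohwzyq" (len 6), cursors c1@1 c2@1, authorship ......
After op 3 (move_left): buffer="ohwzyq" (len 6), cursors c1@0 c2@0, authorship ......
After op 4 (add_cursor(4)): buffer="ohwzyq" (len 6), cursors c1@0 c2@0 c3@4, authorship ......
After op 5 (add_cursor(2)): buffer="ohwzyq" (len 6), cursors c1@0 c2@0 c4@2 c3@4, authorship ......
After op 6 (move_left): buffer="ohwzyq" (len 6), cursors c1@0 c2@0 c4@1 c3@3, authorship ......
After op 7 (move_left): buffer="ohwzyq" (len 6), cursors c1@0 c2@0 c4@0 c3@2, authorship ......
After op 8 (insert('p')): buffer="pppohpwzyq" (len 10), cursors c1@3 c2@3 c4@3 c3@6, authorship 124..3....
Authorship (.=original, N=cursor N): 1 2 4 . . 3 . . . .
Index 3: author = original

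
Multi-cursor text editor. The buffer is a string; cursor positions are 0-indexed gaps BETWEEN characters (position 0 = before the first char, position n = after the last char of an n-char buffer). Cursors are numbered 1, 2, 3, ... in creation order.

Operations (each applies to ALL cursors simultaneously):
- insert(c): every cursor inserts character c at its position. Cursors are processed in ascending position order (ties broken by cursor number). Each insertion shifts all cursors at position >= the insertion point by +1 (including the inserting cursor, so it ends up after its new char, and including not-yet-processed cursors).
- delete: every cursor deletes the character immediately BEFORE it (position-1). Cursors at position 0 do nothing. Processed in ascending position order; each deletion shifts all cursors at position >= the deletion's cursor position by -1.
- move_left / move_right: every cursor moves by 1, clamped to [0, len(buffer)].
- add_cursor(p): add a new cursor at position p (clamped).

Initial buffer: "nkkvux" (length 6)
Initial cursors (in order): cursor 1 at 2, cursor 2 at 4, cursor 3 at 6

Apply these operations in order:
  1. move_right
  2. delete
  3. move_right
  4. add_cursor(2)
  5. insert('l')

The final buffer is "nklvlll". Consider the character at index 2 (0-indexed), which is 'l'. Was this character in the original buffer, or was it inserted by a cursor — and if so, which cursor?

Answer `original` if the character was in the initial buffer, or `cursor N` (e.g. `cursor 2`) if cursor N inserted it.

After op 1 (move_right): buffer="nkkvux" (len 6), cursors c1@3 c2@5 c3@6, authorship ......
After op 2 (delete): buffer="nkv" (len 3), cursors c1@2 c2@3 c3@3, authorship ...
After op 3 (move_right): buffer="nkv" (len 3), cursors c1@3 c2@3 c3@3, authorship ...
After op 4 (add_cursor(2)): buffer="nkv" (len 3), cursors c4@2 c1@3 c2@3 c3@3, authorship ...
After op 5 (insert('l')): buffer="nklvlll" (len 7), cursors c4@3 c1@7 c2@7 c3@7, authorship ..4.123
Authorship (.=original, N=cursor N): . . 4 . 1 2 3
Index 2: author = 4

Answer: cursor 4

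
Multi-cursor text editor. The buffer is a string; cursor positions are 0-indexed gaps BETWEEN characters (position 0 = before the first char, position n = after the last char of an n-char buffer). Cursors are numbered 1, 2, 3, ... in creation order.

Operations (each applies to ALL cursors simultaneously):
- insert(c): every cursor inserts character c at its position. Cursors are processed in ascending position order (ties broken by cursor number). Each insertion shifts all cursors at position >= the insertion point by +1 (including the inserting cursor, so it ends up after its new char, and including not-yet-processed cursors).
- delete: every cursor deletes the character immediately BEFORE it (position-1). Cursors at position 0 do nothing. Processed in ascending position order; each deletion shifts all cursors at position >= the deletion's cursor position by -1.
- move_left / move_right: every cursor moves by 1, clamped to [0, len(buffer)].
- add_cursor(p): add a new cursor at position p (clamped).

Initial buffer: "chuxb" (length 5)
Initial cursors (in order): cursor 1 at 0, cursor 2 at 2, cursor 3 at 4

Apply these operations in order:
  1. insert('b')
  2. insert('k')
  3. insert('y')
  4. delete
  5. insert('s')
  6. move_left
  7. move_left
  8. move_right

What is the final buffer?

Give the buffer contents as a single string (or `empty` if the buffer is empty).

After op 1 (insert('b')): buffer="bchbuxbb" (len 8), cursors c1@1 c2@4 c3@7, authorship 1..2..3.
After op 2 (insert('k')): buffer="bkchbkuxbkb" (len 11), cursors c1@2 c2@6 c3@10, authorship 11..22..33.
After op 3 (insert('y')): buffer="bkychbkyuxbkyb" (len 14), cursors c1@3 c2@8 c3@13, authorship 111..222..333.
After op 4 (delete): buffer="bkchbkuxbkb" (len 11), cursors c1@2 c2@6 c3@10, authorship 11..22..33.
After op 5 (insert('s')): buffer="bkschbksuxbksb" (len 14), cursors c1@3 c2@8 c3@13, authorship 111..222..333.
After op 6 (move_left): buffer="bkschbksuxbksb" (len 14), cursors c1@2 c2@7 c3@12, authorship 111..222..333.
After op 7 (move_left): buffer="bkschbksuxbksb" (len 14), cursors c1@1 c2@6 c3@11, authorship 111..222..333.
After op 8 (move_right): buffer="bkschbksuxbksb" (len 14), cursors c1@2 c2@7 c3@12, authorship 111..222..333.

Answer: bkschbksuxbksb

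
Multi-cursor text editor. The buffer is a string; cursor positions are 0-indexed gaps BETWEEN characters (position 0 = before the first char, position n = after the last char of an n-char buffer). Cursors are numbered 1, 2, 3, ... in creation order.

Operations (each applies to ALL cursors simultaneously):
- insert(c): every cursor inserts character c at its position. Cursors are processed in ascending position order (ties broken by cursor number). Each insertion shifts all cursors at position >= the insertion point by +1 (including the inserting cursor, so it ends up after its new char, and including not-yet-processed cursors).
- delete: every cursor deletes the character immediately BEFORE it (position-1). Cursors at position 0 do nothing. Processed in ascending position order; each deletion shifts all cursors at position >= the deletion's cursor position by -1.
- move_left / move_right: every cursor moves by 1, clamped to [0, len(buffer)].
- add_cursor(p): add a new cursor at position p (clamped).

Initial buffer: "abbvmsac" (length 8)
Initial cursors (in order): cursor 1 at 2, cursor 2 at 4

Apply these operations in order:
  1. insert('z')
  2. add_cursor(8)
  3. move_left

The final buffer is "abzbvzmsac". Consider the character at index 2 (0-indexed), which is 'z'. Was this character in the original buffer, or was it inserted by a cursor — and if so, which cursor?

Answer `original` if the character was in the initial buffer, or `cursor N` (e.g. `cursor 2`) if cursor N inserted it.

After op 1 (insert('z')): buffer="abzbvzmsac" (len 10), cursors c1@3 c2@6, authorship ..1..2....
After op 2 (add_cursor(8)): buffer="abzbvzmsac" (len 10), cursors c1@3 c2@6 c3@8, authorship ..1..2....
After op 3 (move_left): buffer="abzbvzmsac" (len 10), cursors c1@2 c2@5 c3@7, authorship ..1..2....
Authorship (.=original, N=cursor N): . . 1 . . 2 . . . .
Index 2: author = 1

Answer: cursor 1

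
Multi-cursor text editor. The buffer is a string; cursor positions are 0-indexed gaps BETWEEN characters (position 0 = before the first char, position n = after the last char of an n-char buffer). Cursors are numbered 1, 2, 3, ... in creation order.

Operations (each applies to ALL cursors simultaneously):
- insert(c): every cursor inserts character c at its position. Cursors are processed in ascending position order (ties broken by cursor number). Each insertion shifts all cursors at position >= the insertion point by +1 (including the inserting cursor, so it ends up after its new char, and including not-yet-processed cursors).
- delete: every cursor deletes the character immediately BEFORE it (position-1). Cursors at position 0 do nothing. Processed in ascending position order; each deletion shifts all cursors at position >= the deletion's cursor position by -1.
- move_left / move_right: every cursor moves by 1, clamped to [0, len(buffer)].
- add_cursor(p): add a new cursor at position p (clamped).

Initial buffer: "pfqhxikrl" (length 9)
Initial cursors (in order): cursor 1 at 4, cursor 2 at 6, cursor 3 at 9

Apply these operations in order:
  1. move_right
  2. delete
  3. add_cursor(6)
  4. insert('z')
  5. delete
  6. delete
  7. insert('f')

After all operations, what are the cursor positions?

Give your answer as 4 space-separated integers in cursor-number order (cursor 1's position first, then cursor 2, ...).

Answer: 6 6 6 6

Derivation:
After op 1 (move_right): buffer="pfqhxikrl" (len 9), cursors c1@5 c2@7 c3@9, authorship .........
After op 2 (delete): buffer="pfqhir" (len 6), cursors c1@4 c2@5 c3@6, authorship ......
After op 3 (add_cursor(6)): buffer="pfqhir" (len 6), cursors c1@4 c2@5 c3@6 c4@6, authorship ......
After op 4 (insert('z')): buffer="pfqhzizrzz" (len 10), cursors c1@5 c2@7 c3@10 c4@10, authorship ....1.2.34
After op 5 (delete): buffer="pfqhir" (len 6), cursors c1@4 c2@5 c3@6 c4@6, authorship ......
After op 6 (delete): buffer="pf" (len 2), cursors c1@2 c2@2 c3@2 c4@2, authorship ..
After op 7 (insert('f')): buffer="pfffff" (len 6), cursors c1@6 c2@6 c3@6 c4@6, authorship ..1234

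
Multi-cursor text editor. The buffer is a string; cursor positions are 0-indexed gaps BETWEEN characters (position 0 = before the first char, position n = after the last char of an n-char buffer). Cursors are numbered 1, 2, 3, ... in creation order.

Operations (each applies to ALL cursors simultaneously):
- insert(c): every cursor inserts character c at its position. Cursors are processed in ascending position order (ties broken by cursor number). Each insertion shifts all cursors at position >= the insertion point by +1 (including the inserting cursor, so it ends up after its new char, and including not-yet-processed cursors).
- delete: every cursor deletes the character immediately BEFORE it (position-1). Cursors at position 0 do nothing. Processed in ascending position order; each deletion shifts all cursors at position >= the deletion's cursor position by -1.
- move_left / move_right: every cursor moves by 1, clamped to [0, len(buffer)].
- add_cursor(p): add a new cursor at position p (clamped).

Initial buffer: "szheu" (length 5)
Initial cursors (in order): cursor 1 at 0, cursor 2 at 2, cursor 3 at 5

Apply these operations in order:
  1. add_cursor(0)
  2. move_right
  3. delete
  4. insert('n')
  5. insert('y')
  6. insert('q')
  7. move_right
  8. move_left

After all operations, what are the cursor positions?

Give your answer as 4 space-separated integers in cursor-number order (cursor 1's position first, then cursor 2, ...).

Answer: 6 10 13 6

Derivation:
After op 1 (add_cursor(0)): buffer="szheu" (len 5), cursors c1@0 c4@0 c2@2 c3@5, authorship .....
After op 2 (move_right): buffer="szheu" (len 5), cursors c1@1 c4@1 c2@3 c3@5, authorship .....
After op 3 (delete): buffer="ze" (len 2), cursors c1@0 c4@0 c2@1 c3@2, authorship ..
After op 4 (insert('n')): buffer="nnznen" (len 6), cursors c1@2 c4@2 c2@4 c3@6, authorship 14.2.3
After op 5 (insert('y')): buffer="nnyyznyeny" (len 10), cursors c1@4 c4@4 c2@7 c3@10, authorship 1414.22.33
After op 6 (insert('q')): buffer="nnyyqqznyqenyq" (len 14), cursors c1@6 c4@6 c2@10 c3@14, authorship 141414.222.333
After op 7 (move_right): buffer="nnyyqqznyqenyq" (len 14), cursors c1@7 c4@7 c2@11 c3@14, authorship 141414.222.333
After op 8 (move_left): buffer="nnyyqqznyqenyq" (len 14), cursors c1@6 c4@6 c2@10 c3@13, authorship 141414.222.333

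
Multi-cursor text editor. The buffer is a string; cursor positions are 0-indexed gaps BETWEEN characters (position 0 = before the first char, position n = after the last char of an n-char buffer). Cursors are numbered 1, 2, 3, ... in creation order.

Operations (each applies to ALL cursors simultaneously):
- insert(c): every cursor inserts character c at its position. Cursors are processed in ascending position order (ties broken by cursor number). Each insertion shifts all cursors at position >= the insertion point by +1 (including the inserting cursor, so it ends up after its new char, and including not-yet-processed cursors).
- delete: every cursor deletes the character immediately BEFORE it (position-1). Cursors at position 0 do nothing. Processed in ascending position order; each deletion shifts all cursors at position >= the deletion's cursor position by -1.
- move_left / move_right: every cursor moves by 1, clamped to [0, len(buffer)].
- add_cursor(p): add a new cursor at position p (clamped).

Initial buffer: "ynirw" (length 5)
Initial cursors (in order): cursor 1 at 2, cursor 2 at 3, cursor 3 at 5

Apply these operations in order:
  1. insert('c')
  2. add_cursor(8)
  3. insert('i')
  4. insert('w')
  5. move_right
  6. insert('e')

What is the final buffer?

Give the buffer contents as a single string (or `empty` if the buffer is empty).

After op 1 (insert('c')): buffer="yncicrwc" (len 8), cursors c1@3 c2@5 c3@8, authorship ..1.2..3
After op 2 (add_cursor(8)): buffer="yncicrwc" (len 8), cursors c1@3 c2@5 c3@8 c4@8, authorship ..1.2..3
After op 3 (insert('i')): buffer="ynciicirwcii" (len 12), cursors c1@4 c2@7 c3@12 c4@12, authorship ..11.22..334
After op 4 (insert('w')): buffer="ynciwiciwrwciiww" (len 16), cursors c1@5 c2@9 c3@16 c4@16, authorship ..111.222..33434
After op 5 (move_right): buffer="ynciwiciwrwciiww" (len 16), cursors c1@6 c2@10 c3@16 c4@16, authorship ..111.222..33434
After op 6 (insert('e')): buffer="ynciwieciwrewciiwwee" (len 20), cursors c1@7 c2@12 c3@20 c4@20, authorship ..111.1222.2.3343434

Answer: ynciwieciwrewciiwwee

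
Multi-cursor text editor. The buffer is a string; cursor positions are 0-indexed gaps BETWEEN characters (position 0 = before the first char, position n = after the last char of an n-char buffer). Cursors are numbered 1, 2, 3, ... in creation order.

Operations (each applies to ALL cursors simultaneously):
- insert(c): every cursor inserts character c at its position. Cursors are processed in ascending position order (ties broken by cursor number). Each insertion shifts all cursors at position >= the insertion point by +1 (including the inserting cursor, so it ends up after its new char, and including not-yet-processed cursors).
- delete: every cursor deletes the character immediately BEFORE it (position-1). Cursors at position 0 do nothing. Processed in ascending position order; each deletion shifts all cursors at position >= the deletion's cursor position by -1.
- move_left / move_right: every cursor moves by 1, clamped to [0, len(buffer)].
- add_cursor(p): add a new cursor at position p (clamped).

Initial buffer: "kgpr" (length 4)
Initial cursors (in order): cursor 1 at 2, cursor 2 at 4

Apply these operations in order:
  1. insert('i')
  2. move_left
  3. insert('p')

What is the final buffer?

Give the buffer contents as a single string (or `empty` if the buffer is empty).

After op 1 (insert('i')): buffer="kgipri" (len 6), cursors c1@3 c2@6, authorship ..1..2
After op 2 (move_left): buffer="kgipri" (len 6), cursors c1@2 c2@5, authorship ..1..2
After op 3 (insert('p')): buffer="kgpiprpi" (len 8), cursors c1@3 c2@7, authorship ..11..22

Answer: kgpiprpi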